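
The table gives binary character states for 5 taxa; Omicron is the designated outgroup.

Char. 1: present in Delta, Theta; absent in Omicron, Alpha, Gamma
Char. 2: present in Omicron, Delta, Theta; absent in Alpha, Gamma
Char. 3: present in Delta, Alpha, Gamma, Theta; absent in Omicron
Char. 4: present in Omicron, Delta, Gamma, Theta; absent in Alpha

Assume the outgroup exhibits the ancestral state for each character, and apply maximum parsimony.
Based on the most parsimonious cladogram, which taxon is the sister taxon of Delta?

Theta

Character polarity is set by the outgroup: the derived state is whichever differs from the outgroup's state, so for Char. 2, Char. 4 the derived state is 'absent', and for the remaining characters it is 'present'.
Only Delta and Theta show the derived state 'present' for Char. 1, supporting them as a clade.
Char. 2 (derived state 'absent') is shared by Alpha and Gamma — a synapomorphy uniting that clade.
Char. 3 (derived state 'present') is shared by all ingroup taxa — unites the whole ingroup.
Char. 4 (derived state 'absent') is unique to Alpha (autapomorphy; uninformative for grouping).
Most parsimonious ingroup topology: ((Delta,Theta),(Alpha,Gamma)).
Delta and Theta form a cherry on this tree, so they are sister taxa.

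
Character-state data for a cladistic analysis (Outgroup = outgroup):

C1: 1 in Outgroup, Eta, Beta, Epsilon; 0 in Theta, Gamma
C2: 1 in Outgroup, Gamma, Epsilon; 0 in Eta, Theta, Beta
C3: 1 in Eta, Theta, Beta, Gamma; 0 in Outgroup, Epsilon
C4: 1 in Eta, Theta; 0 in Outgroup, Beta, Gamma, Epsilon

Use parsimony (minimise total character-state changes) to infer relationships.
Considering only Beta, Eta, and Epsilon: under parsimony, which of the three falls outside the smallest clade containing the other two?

Character polarity is set by the outgroup: the derived state is whichever differs from the outgroup's state, so for C1, C2 the derived state is '0', and for the remaining characters it is '1'.
C1 groups Gamma and Theta, which is incompatible with the clades supported by the remaining characters; treating it as convergent (homoplasy) costs fewer steps than any alternative tree.
C2 (derived state '0') is shared by Beta, Eta, and Theta — a synapomorphy uniting that clade.
Only Beta, Eta, Gamma, and Theta show the derived state '1' for C3, supporting them as a clade.
C4 (derived state '1') is shared by Eta and Theta — a synapomorphy uniting that clade.
Most parsimonious ingroup topology: ((((Eta,Theta),Beta),Gamma),Epsilon).
Beta and Eta share a more recent common ancestor with each other than either does with Epsilon, so Epsilon is the least closely related of the three.

Epsilon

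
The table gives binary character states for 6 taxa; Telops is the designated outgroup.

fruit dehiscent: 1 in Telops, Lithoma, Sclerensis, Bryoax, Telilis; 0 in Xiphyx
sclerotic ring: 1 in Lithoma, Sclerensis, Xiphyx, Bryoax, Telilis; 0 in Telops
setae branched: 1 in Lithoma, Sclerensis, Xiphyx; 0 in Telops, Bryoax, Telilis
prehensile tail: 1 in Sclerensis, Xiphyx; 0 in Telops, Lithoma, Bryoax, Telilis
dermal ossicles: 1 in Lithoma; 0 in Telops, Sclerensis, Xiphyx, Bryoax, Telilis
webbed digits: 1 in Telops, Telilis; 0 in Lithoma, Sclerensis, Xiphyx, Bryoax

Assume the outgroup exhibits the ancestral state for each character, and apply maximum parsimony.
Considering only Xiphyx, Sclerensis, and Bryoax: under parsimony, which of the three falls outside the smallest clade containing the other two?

Character polarity is set by the outgroup: the derived state is whichever differs from the outgroup's state, so for fruit dehiscent, webbed digits the derived state is '0', and for the remaining characters it is '1'.
fruit dehiscent: derived state '0' in Xiphyx only — an autapomorphy, so it tells us nothing about relationships among taxa.
All ingroup taxa share the derived state '1' for sclerotic ring; it defines the ingroup but does not resolve relationships within it.
setae branched: derived state '1' in Lithoma, Sclerensis, and Xiphyx only — synapomorphy for {Lithoma, Sclerensis, Xiphyx}.
prehensile tail: derived state '1' in Sclerensis and Xiphyx only — synapomorphy for {Sclerensis, Xiphyx}.
dermal ossicles (derived state '1') is unique to Lithoma (autapomorphy; uninformative for grouping).
webbed digits (derived state '0') is shared by Bryoax, Lithoma, Sclerensis, and Xiphyx — a synapomorphy uniting that clade.
Most parsimonious ingroup topology: (((Lithoma,(Sclerensis,Xiphyx)),Bryoax),Telilis).
Xiphyx and Sclerensis share a more recent common ancestor with each other than either does with Bryoax, so Bryoax is the least closely related of the three.

Bryoax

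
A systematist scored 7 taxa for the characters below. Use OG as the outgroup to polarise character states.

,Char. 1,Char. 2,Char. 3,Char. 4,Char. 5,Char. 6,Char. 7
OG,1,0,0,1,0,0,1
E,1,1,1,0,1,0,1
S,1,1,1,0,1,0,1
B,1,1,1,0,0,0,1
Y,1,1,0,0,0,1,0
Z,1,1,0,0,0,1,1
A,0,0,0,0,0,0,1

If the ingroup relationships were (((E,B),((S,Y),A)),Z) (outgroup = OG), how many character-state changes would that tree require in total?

11

Map each character onto (((E,B),((S,Y),A)),Z) (rooted by OG) and count the minimum state changes it requires (Fitch parsimony):
Char. 1: 1; Char. 2: 2; Char. 3: 2; Char. 4: 1; Char. 5: 2; Char. 6: 2; Char. 7: 1.
Total tree length = 11.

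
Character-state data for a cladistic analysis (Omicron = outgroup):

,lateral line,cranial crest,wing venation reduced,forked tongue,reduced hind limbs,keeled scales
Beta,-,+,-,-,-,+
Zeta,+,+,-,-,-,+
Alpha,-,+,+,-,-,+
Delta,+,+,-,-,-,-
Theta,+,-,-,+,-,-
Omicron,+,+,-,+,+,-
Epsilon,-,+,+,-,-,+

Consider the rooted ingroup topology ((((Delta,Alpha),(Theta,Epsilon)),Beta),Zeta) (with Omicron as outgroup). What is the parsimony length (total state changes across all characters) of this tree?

Map each character onto ((((Delta,Alpha),(Theta,Epsilon)),Beta),Zeta) (rooted by Omicron) and count the minimum state changes it requires (Fitch parsimony):
lateral line: 3; cranial crest: 1; wing venation reduced: 2; forked tongue: 2; reduced hind limbs: 1; keeled scales: 3.
Total tree length = 12.

12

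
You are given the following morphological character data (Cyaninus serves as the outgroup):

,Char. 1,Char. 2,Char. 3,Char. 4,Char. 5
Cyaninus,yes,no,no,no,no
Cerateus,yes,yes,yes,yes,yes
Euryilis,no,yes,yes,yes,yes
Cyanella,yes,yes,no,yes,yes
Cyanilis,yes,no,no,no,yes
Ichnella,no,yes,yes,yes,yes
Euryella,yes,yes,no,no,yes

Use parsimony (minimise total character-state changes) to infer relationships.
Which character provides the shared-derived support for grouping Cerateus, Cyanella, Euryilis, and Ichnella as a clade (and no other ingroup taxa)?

Character polarity is set by the outgroup: the derived state is whichever differs from the outgroup's state, so for Char. 1 the derived state is 'no', and for the remaining characters it is 'yes'.
Char. 1: derived state 'no' in Euryilis and Ichnella only — synapomorphy for {Euryilis, Ichnella}.
Only Cerateus, Cyanella, Euryella, Euryilis, and Ichnella show the derived state 'yes' for Char. 2, supporting them as a clade.
Char. 3 (derived state 'yes') is shared by Cerateus, Euryilis, and Ichnella — a synapomorphy uniting that clade.
Only Cerateus, Cyanella, Euryilis, and Ichnella show the derived state 'yes' for Char. 4, supporting them as a clade.
All ingroup taxa share the derived state 'yes' for Char. 5; it defines the ingroup but does not resolve relationships within it.
Most parsimonious ingroup topology: ((((Cerateus,(Euryilis,Ichnella)),Cyanella),Euryella),Cyanilis).
The clade {Cerateus, Cyanella, Euryilis, Ichnella} is supported by Char. 4: its derived state 'yes' occurs in exactly those taxa and in no other taxon (including the outgroup).

Char. 4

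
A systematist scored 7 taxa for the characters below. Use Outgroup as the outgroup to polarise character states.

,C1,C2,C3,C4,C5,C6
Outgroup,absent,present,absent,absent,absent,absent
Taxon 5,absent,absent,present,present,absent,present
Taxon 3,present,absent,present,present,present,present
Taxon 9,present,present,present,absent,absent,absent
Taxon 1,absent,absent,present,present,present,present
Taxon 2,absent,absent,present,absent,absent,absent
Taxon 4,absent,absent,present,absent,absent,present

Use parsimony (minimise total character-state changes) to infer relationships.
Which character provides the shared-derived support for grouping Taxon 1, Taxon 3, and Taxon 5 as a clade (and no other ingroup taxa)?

C4

Character polarity is set by the outgroup: the derived state is whichever differs from the outgroup's state, so for C2 the derived state is 'absent', and for the remaining characters it is 'present'.
C1 groups Taxon 3 and Taxon 9, which is incompatible with the clades supported by the remaining characters; treating it as convergent (homoplasy) costs fewer steps than any alternative tree.
C2 (derived state 'absent') is shared by Taxon 1, Taxon 2, Taxon 3, Taxon 4, and Taxon 5 — a synapomorphy uniting that clade.
C3 (derived state 'present') is shared by all ingroup taxa — unites the whole ingroup.
C4: derived state 'present' in Taxon 1, Taxon 3, and Taxon 5 only — synapomorphy for {Taxon 1, Taxon 3, Taxon 5}.
C5: derived state 'present' in Taxon 1 and Taxon 3 only — synapomorphy for {Taxon 1, Taxon 3}.
C6: derived state 'present' in Taxon 1, Taxon 3, Taxon 4, and Taxon 5 only — synapomorphy for {Taxon 1, Taxon 3, Taxon 4, Taxon 5}.
Most parsimonious ingroup topology: ((((Taxon 5,(Taxon 3,Taxon 1)),Taxon 4),Taxon 2),Taxon 9).
The clade {Taxon 1, Taxon 3, Taxon 5} is supported by C4: its derived state 'present' occurs in exactly those taxa and in no other taxon (including the outgroup).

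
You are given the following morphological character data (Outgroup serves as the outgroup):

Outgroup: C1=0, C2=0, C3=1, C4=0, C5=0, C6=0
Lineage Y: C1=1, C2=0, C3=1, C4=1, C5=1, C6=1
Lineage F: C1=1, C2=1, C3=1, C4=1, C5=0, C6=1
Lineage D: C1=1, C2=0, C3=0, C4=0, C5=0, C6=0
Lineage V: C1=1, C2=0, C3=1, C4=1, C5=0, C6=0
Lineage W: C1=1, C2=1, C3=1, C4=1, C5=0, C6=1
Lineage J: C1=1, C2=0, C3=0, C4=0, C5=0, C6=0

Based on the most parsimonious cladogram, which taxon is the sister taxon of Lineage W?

Character polarity is set by the outgroup: the derived state is whichever differs from the outgroup's state, so for C3 the derived state is '0', and for the remaining characters it is '1'.
All ingroup taxa share the derived state '1' for C1; it defines the ingroup but does not resolve relationships within it.
C2: derived state '1' in Lineage F and Lineage W only — synapomorphy for {Lineage F, Lineage W}.
C3: derived state '0' in Lineage D and Lineage J only — synapomorphy for {Lineage D, Lineage J}.
C4: derived state '1' in Lineage F, Lineage V, Lineage W, and Lineage Y only — synapomorphy for {Lineage F, Lineage V, Lineage W, Lineage Y}.
C5 (derived state '1') is unique to Lineage Y (autapomorphy; uninformative for grouping).
Only Lineage F, Lineage W, and Lineage Y show the derived state '1' for C6, supporting them as a clade.
Most parsimonious ingroup topology: (((Lineage Y,(Lineage F,Lineage W)),Lineage V),(Lineage D,Lineage J)).
Lineage W and Lineage F form a cherry on this tree, so they are sister taxa.

Lineage F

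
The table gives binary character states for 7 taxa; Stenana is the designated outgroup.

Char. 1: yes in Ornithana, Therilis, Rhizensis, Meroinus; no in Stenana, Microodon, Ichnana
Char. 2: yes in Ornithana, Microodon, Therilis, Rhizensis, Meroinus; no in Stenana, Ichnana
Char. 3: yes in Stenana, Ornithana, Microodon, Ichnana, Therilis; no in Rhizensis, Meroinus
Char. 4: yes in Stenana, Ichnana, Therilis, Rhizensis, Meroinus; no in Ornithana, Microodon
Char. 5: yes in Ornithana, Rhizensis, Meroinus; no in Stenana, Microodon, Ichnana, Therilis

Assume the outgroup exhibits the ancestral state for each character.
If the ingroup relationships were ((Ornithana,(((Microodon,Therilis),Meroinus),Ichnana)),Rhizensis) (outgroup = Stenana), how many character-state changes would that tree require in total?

12

Map each character onto ((Ornithana,(((Microodon,Therilis),Meroinus),Ichnana)),Rhizensis) (rooted by Stenana) and count the minimum state changes it requires (Fitch parsimony):
Char. 1: 3; Char. 2: 2; Char. 3: 2; Char. 4: 2; Char. 5: 3.
Total tree length = 12.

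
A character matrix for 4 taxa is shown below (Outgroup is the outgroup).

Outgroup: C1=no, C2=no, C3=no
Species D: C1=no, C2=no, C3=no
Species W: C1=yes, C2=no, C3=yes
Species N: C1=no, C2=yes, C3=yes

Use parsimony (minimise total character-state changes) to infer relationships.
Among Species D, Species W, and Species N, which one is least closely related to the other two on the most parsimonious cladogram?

The outgroup has state 'no' for every character, so 'yes' is the derived state throughout.
C1: derived state 'yes' in Species W only — an autapomorphy, so it tells us nothing about relationships among taxa.
C2 (derived state 'yes') is unique to Species N (autapomorphy; uninformative for grouping).
Only Species N and Species W show the derived state 'yes' for C3, supporting them as a clade.
Most parsimonious ingroup topology: (Species D,(Species W,Species N)).
Species N and Species W share a more recent common ancestor with each other than either does with Species D, so Species D is the least closely related of the three.

Species D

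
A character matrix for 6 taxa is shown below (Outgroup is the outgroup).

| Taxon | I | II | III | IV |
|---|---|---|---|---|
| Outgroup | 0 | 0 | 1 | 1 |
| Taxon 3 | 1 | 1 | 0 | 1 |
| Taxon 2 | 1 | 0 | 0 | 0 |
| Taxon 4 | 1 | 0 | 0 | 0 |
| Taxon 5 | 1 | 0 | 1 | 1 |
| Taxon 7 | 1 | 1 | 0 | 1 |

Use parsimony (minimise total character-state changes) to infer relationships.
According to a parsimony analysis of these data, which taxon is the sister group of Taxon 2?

Taxon 4

Character polarity is set by the outgroup: the derived state is whichever differs from the outgroup's state, so for III, IV the derived state is '0', and for the remaining characters it is '1'.
I (derived state '1') is shared by all ingroup taxa — unites the whole ingroup.
Only Taxon 3 and Taxon 7 show the derived state '1' for II, supporting them as a clade.
III (derived state '0') is shared by Taxon 2, Taxon 3, Taxon 4, and Taxon 7 — a synapomorphy uniting that clade.
Only Taxon 2 and Taxon 4 show the derived state '0' for IV, supporting them as a clade.
Most parsimonious ingroup topology: (((Taxon 3,Taxon 7),(Taxon 2,Taxon 4)),Taxon 5).
Taxon 2 and Taxon 4 form a cherry on this tree, so they are sister taxa.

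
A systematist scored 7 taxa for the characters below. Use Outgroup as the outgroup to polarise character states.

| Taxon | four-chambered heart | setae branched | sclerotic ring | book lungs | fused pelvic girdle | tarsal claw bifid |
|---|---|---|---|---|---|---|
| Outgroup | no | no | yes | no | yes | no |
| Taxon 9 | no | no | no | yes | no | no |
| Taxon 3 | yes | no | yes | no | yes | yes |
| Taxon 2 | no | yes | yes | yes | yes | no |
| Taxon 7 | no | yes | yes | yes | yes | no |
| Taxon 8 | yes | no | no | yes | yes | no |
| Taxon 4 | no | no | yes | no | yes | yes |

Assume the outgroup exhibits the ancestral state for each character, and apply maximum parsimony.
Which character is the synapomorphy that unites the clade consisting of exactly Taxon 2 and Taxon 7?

Character polarity is set by the outgroup: the derived state is whichever differs from the outgroup's state, so for sclerotic ring, fused pelvic girdle the derived state is 'no', and for the remaining characters it is 'yes'.
four-chambered heart groups Taxon 3 and Taxon 8, which is incompatible with the clades supported by the remaining characters; treating it as convergent (homoplasy) costs fewer steps than any alternative tree.
Only Taxon 2 and Taxon 7 show the derived state 'yes' for setae branched, supporting them as a clade.
sclerotic ring: derived state 'no' in Taxon 8 and Taxon 9 only — synapomorphy for {Taxon 8, Taxon 9}.
book lungs (derived state 'yes') is shared by Taxon 2, Taxon 7, Taxon 8, and Taxon 9 — a synapomorphy uniting that clade.
fused pelvic girdle (derived state 'no') is unique to Taxon 9 (autapomorphy; uninformative for grouping).
tarsal claw bifid (derived state 'yes') is shared by Taxon 3 and Taxon 4 — a synapomorphy uniting that clade.
Most parsimonious ingroup topology: (((Taxon 9,Taxon 8),(Taxon 2,Taxon 7)),(Taxon 3,Taxon 4)).
The clade {Taxon 2, Taxon 7} is supported by setae branched: its derived state 'yes' occurs in exactly those taxa and in no other taxon (including the outgroup).

setae branched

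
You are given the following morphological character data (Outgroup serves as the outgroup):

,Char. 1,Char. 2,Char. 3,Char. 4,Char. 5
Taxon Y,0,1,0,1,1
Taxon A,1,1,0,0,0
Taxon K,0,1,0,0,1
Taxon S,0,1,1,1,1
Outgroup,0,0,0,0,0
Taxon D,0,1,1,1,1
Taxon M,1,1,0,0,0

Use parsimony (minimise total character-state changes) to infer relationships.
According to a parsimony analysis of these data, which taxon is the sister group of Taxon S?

Taxon D

The outgroup has state '0' for every character, so '1' is the derived state throughout.
Char. 1 (derived state '1') is shared by Taxon A and Taxon M — a synapomorphy uniting that clade.
All ingroup taxa share the derived state '1' for Char. 2; it defines the ingroup but does not resolve relationships within it.
Char. 3 (derived state '1') is shared by Taxon D and Taxon S — a synapomorphy uniting that clade.
Only Taxon D, Taxon S, and Taxon Y show the derived state '1' for Char. 4, supporting them as a clade.
Char. 5 (derived state '1') is shared by Taxon D, Taxon K, Taxon S, and Taxon Y — a synapomorphy uniting that clade.
Most parsimonious ingroup topology: ((Taxon A,Taxon M),(Taxon K,((Taxon S,Taxon D),Taxon Y))).
Taxon S and Taxon D form a cherry on this tree, so they are sister taxa.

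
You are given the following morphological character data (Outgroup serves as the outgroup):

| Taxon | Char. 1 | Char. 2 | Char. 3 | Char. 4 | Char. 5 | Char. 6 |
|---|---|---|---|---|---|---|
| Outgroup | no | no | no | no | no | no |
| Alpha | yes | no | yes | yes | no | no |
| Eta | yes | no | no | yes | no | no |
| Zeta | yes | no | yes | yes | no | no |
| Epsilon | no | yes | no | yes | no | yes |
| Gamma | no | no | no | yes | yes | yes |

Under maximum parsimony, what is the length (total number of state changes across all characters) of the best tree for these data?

The outgroup has state 'no' for every character, so 'yes' is the derived state throughout.
Only Alpha, Eta, and Zeta show the derived state 'yes' for Char. 1, supporting them as a clade.
Char. 2: derived state 'yes' in Epsilon only — an autapomorphy, so it tells us nothing about relationships among taxa.
Only Alpha and Zeta show the derived state 'yes' for Char. 3, supporting them as a clade.
All ingroup taxa share the derived state 'yes' for Char. 4; it defines the ingroup but does not resolve relationships within it.
Char. 5 (derived state 'yes') is unique to Gamma (autapomorphy; uninformative for grouping).
Only Epsilon and Gamma show the derived state 'yes' for Char. 6, supporting them as a clade.
Most parsimonious ingroup topology: (((Alpha,Zeta),Eta),(Epsilon,Gamma)).
Changes per character on this tree: Char. 1: 1; Char. 2: 1; Char. 3: 1; Char. 4: 1; Char. 5: 1; Char. 6: 1.
Total = 6.

6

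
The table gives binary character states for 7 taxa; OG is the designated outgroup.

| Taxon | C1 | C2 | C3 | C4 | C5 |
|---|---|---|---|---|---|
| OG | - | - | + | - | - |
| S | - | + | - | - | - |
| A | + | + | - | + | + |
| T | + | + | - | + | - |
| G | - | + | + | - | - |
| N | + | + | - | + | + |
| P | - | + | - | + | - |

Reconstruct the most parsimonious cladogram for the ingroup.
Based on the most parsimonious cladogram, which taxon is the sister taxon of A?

N

Character polarity is set by the outgroup: the derived state is whichever differs from the outgroup's state, so for C3 the derived state is '-', and for the remaining characters it is '+'.
C1: derived state '+' in A, N, and T only — synapomorphy for {A, N, T}.
All ingroup taxa share the derived state '+' for C2; it defines the ingroup but does not resolve relationships within it.
C3 (derived state '-') is shared by A, N, P, S, and T — a synapomorphy uniting that clade.
C4: derived state '+' in A, N, P, and T only — synapomorphy for {A, N, P, T}.
C5: derived state '+' in A and N only — synapomorphy for {A, N}.
Most parsimonious ingroup topology: ((S,(((A,N),T),P)),G).
A and N form a cherry on this tree, so they are sister taxa.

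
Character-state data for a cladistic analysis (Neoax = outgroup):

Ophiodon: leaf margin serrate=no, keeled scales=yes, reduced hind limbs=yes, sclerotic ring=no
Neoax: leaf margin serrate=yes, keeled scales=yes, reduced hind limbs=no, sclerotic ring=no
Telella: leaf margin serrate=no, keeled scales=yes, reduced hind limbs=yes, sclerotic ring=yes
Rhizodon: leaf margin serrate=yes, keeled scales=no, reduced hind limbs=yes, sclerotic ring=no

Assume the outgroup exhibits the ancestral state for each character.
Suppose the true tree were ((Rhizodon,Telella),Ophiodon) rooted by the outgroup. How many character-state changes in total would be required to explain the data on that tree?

5

Map each character onto ((Rhizodon,Telella),Ophiodon) (rooted by Neoax) and count the minimum state changes it requires (Fitch parsimony):
leaf margin serrate: 2; keeled scales: 1; reduced hind limbs: 1; sclerotic ring: 1.
Total tree length = 5.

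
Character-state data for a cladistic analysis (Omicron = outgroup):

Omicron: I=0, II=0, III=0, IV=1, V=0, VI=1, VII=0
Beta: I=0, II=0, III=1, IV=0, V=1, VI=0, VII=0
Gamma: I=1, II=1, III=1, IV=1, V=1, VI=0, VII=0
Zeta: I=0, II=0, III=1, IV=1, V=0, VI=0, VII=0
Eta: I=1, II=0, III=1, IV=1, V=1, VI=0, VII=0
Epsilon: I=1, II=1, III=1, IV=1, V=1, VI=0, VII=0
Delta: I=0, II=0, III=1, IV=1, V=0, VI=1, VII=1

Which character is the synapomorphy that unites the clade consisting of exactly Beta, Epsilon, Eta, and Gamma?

Character polarity is set by the outgroup: the derived state is whichever differs from the outgroup's state, so for IV, VI the derived state is '0', and for the remaining characters it is '1'.
I (derived state '1') is shared by Epsilon, Eta, and Gamma — a synapomorphy uniting that clade.
II: derived state '1' in Epsilon and Gamma only — synapomorphy for {Epsilon, Gamma}.
III (derived state '1') is shared by all ingroup taxa — unites the whole ingroup.
IV (derived state '0') is unique to Beta (autapomorphy; uninformative for grouping).
V (derived state '1') is shared by Beta, Epsilon, Eta, and Gamma — a synapomorphy uniting that clade.
Only Beta, Epsilon, Eta, Gamma, and Zeta show the derived state '0' for VI, supporting them as a clade.
VII: derived state '1' in Delta only — an autapomorphy, so it tells us nothing about relationships among taxa.
Most parsimonious ingroup topology: (((Beta,((Gamma,Epsilon),Eta)),Zeta),Delta).
The clade {Beta, Epsilon, Eta, Gamma} is supported by V: its derived state '1' occurs in exactly those taxa and in no other taxon (including the outgroup).

V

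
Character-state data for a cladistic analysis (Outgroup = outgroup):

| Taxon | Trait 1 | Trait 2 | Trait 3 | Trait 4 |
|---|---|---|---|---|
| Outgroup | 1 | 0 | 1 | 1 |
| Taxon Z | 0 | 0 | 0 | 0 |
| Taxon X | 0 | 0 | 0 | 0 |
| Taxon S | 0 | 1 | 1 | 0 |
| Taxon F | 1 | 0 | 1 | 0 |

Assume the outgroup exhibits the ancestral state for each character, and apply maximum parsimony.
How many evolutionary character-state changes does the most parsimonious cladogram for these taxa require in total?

Character polarity is set by the outgroup: the derived state is whichever differs from the outgroup's state, so for Trait 1, Trait 3, Trait 4 the derived state is '0', and for the remaining characters it is '1'.
Only Taxon S, Taxon X, and Taxon Z show the derived state '0' for Trait 1, supporting them as a clade.
Trait 2: derived state '1' in Taxon S only — an autapomorphy, so it tells us nothing about relationships among taxa.
Only Taxon X and Taxon Z show the derived state '0' for Trait 3, supporting them as a clade.
All ingroup taxa share the derived state '0' for Trait 4; it defines the ingroup but does not resolve relationships within it.
Most parsimonious ingroup topology: (((Taxon Z,Taxon X),Taxon S),Taxon F).
Changes per character on this tree: Trait 1: 1; Trait 2: 1; Trait 3: 1; Trait 4: 1.
Total = 4.

4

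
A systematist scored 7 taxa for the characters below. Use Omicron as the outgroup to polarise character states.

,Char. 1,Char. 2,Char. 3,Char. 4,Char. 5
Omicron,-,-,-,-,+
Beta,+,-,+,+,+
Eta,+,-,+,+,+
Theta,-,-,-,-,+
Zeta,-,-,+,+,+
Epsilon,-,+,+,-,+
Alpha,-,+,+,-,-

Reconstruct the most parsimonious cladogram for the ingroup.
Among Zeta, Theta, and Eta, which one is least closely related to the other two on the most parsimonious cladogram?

Theta

Character polarity is set by the outgroup: the derived state is whichever differs from the outgroup's state, so for Char. 5 the derived state is '-', and for the remaining characters it is '+'.
Only Beta and Eta show the derived state '+' for Char. 1, supporting them as a clade.
Char. 2: derived state '+' in Alpha and Epsilon only — synapomorphy for {Alpha, Epsilon}.
Char. 3 (derived state '+') is shared by Alpha, Beta, Epsilon, Eta, and Zeta — a synapomorphy uniting that clade.
Char. 4 (derived state '+') is shared by Beta, Eta, and Zeta — a synapomorphy uniting that clade.
Char. 5 (derived state '-') is unique to Alpha (autapomorphy; uninformative for grouping).
Most parsimonious ingroup topology: (((Epsilon,Alpha),((Beta,Eta),Zeta)),Theta).
Zeta and Eta share a more recent common ancestor with each other than either does with Theta, so Theta is the least closely related of the three.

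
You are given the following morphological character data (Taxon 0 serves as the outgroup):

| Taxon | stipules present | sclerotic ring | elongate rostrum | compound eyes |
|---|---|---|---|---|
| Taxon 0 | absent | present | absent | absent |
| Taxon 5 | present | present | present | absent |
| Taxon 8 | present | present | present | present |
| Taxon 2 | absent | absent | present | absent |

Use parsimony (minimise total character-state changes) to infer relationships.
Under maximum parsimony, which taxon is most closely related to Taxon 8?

Taxon 5

Character polarity is set by the outgroup: the derived state is whichever differs from the outgroup's state, so for sclerotic ring the derived state is 'absent', and for the remaining characters it is 'present'.
stipules present (derived state 'present') is shared by Taxon 5 and Taxon 8 — a synapomorphy uniting that clade.
sclerotic ring: derived state 'absent' in Taxon 2 only — an autapomorphy, so it tells us nothing about relationships among taxa.
All ingroup taxa share the derived state 'present' for elongate rostrum; it defines the ingroup but does not resolve relationships within it.
compound eyes: derived state 'present' in Taxon 8 only — an autapomorphy, so it tells us nothing about relationships among taxa.
Most parsimonious ingroup topology: ((Taxon 5,Taxon 8),Taxon 2).
Taxon 8 and Taxon 5 form a cherry on this tree, so they are sister taxa.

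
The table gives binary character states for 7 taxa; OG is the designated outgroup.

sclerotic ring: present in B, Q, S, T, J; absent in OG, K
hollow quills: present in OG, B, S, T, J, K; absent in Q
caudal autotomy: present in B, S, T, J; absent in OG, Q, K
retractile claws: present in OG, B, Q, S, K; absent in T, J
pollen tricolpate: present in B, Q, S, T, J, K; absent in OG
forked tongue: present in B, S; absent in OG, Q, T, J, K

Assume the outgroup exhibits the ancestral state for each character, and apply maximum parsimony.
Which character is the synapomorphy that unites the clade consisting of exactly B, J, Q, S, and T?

sclerotic ring

Character polarity is set by the outgroup: the derived state is whichever differs from the outgroup's state, so for hollow quills, retractile claws the derived state is 'absent', and for the remaining characters it is 'present'.
Only B, J, Q, S, and T show the derived state 'present' for sclerotic ring, supporting them as a clade.
hollow quills (derived state 'absent') is unique to Q (autapomorphy; uninformative for grouping).
caudal autotomy: derived state 'present' in B, J, S, and T only — synapomorphy for {B, J, S, T}.
Only J and T show the derived state 'absent' for retractile claws, supporting them as a clade.
All ingroup taxa share the derived state 'present' for pollen tricolpate; it defines the ingroup but does not resolve relationships within it.
Only B and S show the derived state 'present' for forked tongue, supporting them as a clade.
Most parsimonious ingroup topology: ((((B,S),(T,J)),Q),K).
The clade {B, J, Q, S, T} is supported by sclerotic ring: its derived state 'present' occurs in exactly those taxa and in no other taxon (including the outgroup).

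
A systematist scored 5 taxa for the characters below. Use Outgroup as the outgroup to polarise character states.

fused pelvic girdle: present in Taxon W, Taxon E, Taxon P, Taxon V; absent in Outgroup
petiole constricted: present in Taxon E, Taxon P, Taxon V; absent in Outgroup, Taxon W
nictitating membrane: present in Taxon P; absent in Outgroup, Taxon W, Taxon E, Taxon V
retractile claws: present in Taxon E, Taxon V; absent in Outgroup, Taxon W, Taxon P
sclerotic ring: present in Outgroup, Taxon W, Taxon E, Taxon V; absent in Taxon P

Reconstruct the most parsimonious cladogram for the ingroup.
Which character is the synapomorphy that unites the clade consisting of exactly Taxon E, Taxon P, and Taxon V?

Character polarity is set by the outgroup: the derived state is whichever differs from the outgroup's state, so for sclerotic ring the derived state is 'absent', and for the remaining characters it is 'present'.
All ingroup taxa share the derived state 'present' for fused pelvic girdle; it defines the ingroup but does not resolve relationships within it.
petiole constricted: derived state 'present' in Taxon E, Taxon P, and Taxon V only — synapomorphy for {Taxon E, Taxon P, Taxon V}.
nictitating membrane (derived state 'present') is unique to Taxon P (autapomorphy; uninformative for grouping).
retractile claws: derived state 'present' in Taxon E and Taxon V only — synapomorphy for {Taxon E, Taxon V}.
sclerotic ring: derived state 'absent' in Taxon P only — an autapomorphy, so it tells us nothing about relationships among taxa.
Most parsimonious ingroup topology: (Taxon W,((Taxon E,Taxon V),Taxon P)).
The clade {Taxon E, Taxon P, Taxon V} is supported by petiole constricted: its derived state 'present' occurs in exactly those taxa and in no other taxon (including the outgroup).

petiole constricted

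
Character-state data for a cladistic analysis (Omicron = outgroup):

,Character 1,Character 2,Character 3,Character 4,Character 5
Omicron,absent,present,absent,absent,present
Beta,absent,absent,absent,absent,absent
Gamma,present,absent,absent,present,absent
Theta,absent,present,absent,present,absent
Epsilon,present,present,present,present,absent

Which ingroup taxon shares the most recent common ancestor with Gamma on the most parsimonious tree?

Epsilon

Character polarity is set by the outgroup: the derived state is whichever differs from the outgroup's state, so for Character 2, Character 5 the derived state is 'absent', and for the remaining characters it is 'present'.
Character 1 (derived state 'present') is shared by Epsilon and Gamma — a synapomorphy uniting that clade.
Character 2 (state 'absent') occurs in Beta and Gamma but conflicts with the nesting implied by the other characters — most parsimoniously interpreted as homoplasy.
Character 3: derived state 'present' in Epsilon only — an autapomorphy, so it tells us nothing about relationships among taxa.
Character 4 (derived state 'present') is shared by Epsilon, Gamma, and Theta — a synapomorphy uniting that clade.
All ingroup taxa share the derived state 'absent' for Character 5; it defines the ingroup but does not resolve relationships within it.
Most parsimonious ingroup topology: (Beta,((Gamma,Epsilon),Theta)).
Gamma and Epsilon form a cherry on this tree, so they are sister taxa.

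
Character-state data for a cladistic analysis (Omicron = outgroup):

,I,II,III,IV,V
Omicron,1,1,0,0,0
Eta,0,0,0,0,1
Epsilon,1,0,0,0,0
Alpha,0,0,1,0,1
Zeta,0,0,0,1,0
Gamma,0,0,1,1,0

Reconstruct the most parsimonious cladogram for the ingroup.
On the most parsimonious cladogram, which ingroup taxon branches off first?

Epsilon

Character polarity is set by the outgroup: the derived state is whichever differs from the outgroup's state, so for I, II the derived state is '0', and for the remaining characters it is '1'.
I: derived state '0' in Alpha, Eta, Gamma, and Zeta only — synapomorphy for {Alpha, Eta, Gamma, Zeta}.
All ingroup taxa share the derived state '0' for II; it defines the ingroup but does not resolve relationships within it.
III groups Alpha and Gamma, which is incompatible with the clades supported by the remaining characters; treating it as convergent (homoplasy) costs fewer steps than any alternative tree.
IV (derived state '1') is shared by Gamma and Zeta — a synapomorphy uniting that clade.
V: derived state '1' in Alpha and Eta only — synapomorphy for {Alpha, Eta}.
Most parsimonious ingroup topology: (((Eta,Alpha),(Zeta,Gamma)),Epsilon).
Epsilon is sister to the clade containing all other ingroup taxa, so it is the earliest-diverging (most basal) ingroup lineage.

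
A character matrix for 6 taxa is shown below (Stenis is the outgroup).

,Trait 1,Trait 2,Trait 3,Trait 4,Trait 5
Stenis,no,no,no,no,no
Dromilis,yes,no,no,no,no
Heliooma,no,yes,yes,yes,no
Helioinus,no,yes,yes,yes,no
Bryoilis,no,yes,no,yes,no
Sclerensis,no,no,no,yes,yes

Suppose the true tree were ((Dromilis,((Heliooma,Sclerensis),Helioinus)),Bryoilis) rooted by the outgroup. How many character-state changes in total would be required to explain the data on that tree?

Map each character onto ((Dromilis,((Heliooma,Sclerensis),Helioinus)),Bryoilis) (rooted by Stenis) and count the minimum state changes it requires (Fitch parsimony):
Trait 1: 1; Trait 2: 3; Trait 3: 2; Trait 4: 2; Trait 5: 1.
Total tree length = 9.

9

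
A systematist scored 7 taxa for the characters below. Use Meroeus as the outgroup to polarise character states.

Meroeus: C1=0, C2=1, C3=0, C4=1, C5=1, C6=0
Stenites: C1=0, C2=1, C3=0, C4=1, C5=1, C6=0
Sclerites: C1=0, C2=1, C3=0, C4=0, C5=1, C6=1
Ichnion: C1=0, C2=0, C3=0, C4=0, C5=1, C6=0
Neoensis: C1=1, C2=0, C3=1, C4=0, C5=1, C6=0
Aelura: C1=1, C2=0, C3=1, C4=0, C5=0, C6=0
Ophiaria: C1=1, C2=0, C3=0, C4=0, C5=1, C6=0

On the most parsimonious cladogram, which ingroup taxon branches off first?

Character polarity is set by the outgroup: the derived state is whichever differs from the outgroup's state, so for C2, C4, C5 the derived state is '0', and for the remaining characters it is '1'.
C1: derived state '1' in Aelura, Neoensis, and Ophiaria only — synapomorphy for {Aelura, Neoensis, Ophiaria}.
C2 (derived state '0') is shared by Aelura, Ichnion, Neoensis, and Ophiaria — a synapomorphy uniting that clade.
C3 (derived state '1') is shared by Aelura and Neoensis — a synapomorphy uniting that clade.
C4: derived state '0' in Aelura, Ichnion, Neoensis, Ophiaria, and Sclerites only — synapomorphy for {Aelura, Ichnion, Neoensis, Ophiaria, Sclerites}.
C5: derived state '0' in Aelura only — an autapomorphy, so it tells us nothing about relationships among taxa.
C6: derived state '1' in Sclerites only — an autapomorphy, so it tells us nothing about relationships among taxa.
Most parsimonious ingroup topology: (Stenites,(Sclerites,(Ichnion,((Neoensis,Aelura),Ophiaria)))).
Stenites is sister to the clade containing all other ingroup taxa, so it is the earliest-diverging (most basal) ingroup lineage.

Stenites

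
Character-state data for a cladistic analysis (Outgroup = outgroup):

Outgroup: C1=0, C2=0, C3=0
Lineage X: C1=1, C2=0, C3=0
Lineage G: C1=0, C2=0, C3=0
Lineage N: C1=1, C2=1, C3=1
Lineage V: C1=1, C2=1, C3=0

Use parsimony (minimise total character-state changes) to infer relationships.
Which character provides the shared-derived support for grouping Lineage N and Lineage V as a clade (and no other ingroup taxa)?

The outgroup has state '0' for every character, so '1' is the derived state throughout.
C1 (derived state '1') is shared by Lineage N, Lineage V, and Lineage X — a synapomorphy uniting that clade.
C2: derived state '1' in Lineage N and Lineage V only — synapomorphy for {Lineage N, Lineage V}.
C3: derived state '1' in Lineage N only — an autapomorphy, so it tells us nothing about relationships among taxa.
Most parsimonious ingroup topology: ((Lineage X,(Lineage N,Lineage V)),Lineage G).
The clade {Lineage N, Lineage V} is supported by C2: its derived state '1' occurs in exactly those taxa and in no other taxon (including the outgroup).

C2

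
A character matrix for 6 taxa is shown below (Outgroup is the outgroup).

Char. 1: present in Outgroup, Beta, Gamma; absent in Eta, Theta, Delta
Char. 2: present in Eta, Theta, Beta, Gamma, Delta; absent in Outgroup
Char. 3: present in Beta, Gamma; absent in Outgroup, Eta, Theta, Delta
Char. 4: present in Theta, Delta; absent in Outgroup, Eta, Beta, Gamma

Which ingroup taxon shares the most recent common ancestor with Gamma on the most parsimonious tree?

Character polarity is set by the outgroup: the derived state is whichever differs from the outgroup's state, so for Char. 1 the derived state is 'absent', and for the remaining characters it is 'present'.
Char. 1: derived state 'absent' in Delta, Eta, and Theta only — synapomorphy for {Delta, Eta, Theta}.
Char. 2 (derived state 'present') is shared by all ingroup taxa — unites the whole ingroup.
Char. 3 (derived state 'present') is shared by Beta and Gamma — a synapomorphy uniting that clade.
Char. 4: derived state 'present' in Delta and Theta only — synapomorphy for {Delta, Theta}.
Most parsimonious ingroup topology: ((Eta,(Theta,Delta)),(Beta,Gamma)).
Gamma and Beta form a cherry on this tree, so they are sister taxa.

Beta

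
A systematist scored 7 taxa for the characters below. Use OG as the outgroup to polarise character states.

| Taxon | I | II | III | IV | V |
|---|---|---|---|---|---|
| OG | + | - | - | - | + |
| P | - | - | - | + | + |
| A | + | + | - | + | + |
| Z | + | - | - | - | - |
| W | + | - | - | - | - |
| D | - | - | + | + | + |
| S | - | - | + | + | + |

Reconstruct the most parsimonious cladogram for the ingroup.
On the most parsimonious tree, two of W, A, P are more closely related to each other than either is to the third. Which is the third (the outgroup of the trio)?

W

Character polarity is set by the outgroup: the derived state is whichever differs from the outgroup's state, so for I, V the derived state is '-', and for the remaining characters it is '+'.
I (derived state '-') is shared by D, P, and S — a synapomorphy uniting that clade.
II (derived state '+') is unique to A (autapomorphy; uninformative for grouping).
III: derived state '+' in D and S only — synapomorphy for {D, S}.
IV: derived state '+' in A, D, P, and S only — synapomorphy for {A, D, P, S}.
V: derived state '-' in W and Z only — synapomorphy for {W, Z}.
Most parsimonious ingroup topology: (((P,(D,S)),A),(Z,W)).
P and A share a more recent common ancestor with each other than either does with W, so W is the least closely related of the three.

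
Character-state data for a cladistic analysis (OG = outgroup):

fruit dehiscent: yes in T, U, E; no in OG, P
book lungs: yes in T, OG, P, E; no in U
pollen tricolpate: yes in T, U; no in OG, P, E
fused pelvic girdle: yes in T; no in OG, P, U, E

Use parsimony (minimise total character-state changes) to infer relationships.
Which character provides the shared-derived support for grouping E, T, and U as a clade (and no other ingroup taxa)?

fruit dehiscent

Character polarity is set by the outgroup: the derived state is whichever differs from the outgroup's state, so for book lungs the derived state is 'no', and for the remaining characters it is 'yes'.
fruit dehiscent (derived state 'yes') is shared by E, T, and U — a synapomorphy uniting that clade.
book lungs (derived state 'no') is unique to U (autapomorphy; uninformative for grouping).
pollen tricolpate (derived state 'yes') is shared by T and U — a synapomorphy uniting that clade.
fused pelvic girdle: derived state 'yes' in T only — an autapomorphy, so it tells us nothing about relationships among taxa.
Most parsimonious ingroup topology: (((U,T),E),P).
The clade {E, T, U} is supported by fruit dehiscent: its derived state 'yes' occurs in exactly those taxa and in no other taxon (including the outgroup).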